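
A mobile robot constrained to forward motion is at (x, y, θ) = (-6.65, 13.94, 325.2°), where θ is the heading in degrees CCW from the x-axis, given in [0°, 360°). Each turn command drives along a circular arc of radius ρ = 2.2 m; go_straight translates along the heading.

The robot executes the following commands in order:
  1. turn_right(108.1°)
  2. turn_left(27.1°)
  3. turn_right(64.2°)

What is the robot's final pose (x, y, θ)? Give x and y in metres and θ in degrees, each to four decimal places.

(-9.2129, 8.3391, 180.0000°)

set_pose: (x, y, θ) = (-6.6500, 13.9400, 325.2000°), ρ = 2.2
turn_right(108.1°): centre at ρ to the right, rotate −108.1° → (-6.5785, 10.3788, 217.1000°)
turn_left(27.1°): centre at ρ to the left, rotate +27.1° → (-7.2322, 9.5816, 244.2000°)
turn_right(64.2°): centre at ρ to the right, rotate −64.2° → (-9.2129, 8.3391, 180.0000°)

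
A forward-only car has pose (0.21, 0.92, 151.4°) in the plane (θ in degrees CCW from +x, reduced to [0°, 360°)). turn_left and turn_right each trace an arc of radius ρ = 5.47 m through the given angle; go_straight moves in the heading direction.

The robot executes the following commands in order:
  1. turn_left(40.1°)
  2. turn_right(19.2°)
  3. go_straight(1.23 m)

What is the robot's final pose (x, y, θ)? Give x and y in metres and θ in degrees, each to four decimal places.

(-6.5413, 1.5819, 172.3000°)

set_pose: (x, y, θ) = (0.2100, 0.9200, 151.4000°), ρ = 5.47
turn_left(40.1°): centre at ρ to the left, rotate +40.1° → (-3.4990, 1.4776, 191.5000°)
turn_right(19.2°): centre at ρ to the right, rotate −19.2° → (-5.3224, 1.4171, 172.3000°)
go_straight(1.23): x += 1.23·cos θ, y += 1.23·sin θ → (-6.5413, 1.5819, 172.3000°)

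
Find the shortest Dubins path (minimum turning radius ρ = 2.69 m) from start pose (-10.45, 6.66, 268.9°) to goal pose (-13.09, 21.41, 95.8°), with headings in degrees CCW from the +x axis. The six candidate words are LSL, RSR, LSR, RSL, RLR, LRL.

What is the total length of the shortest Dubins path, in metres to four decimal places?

Let ψ = atan2(Δy, Δx) = atan2(14.75, -2.64) = 100.1475° be the start→goal bearing.
Normalize: d = |goal − start| / ρ = 14.984395/2.69 = 5.570407, α = (θ_start − ψ) mod 360° = 168.7525° = 2.945286 rad, β = (θ_goal − ψ) mod 360° = 355.6525° = 6.207307 rad.
Common terms: sin α = 0.195048, cos α = -0.980794, sin β = -0.075806, cos β = 0.997123, cos(α−β) = -0.992757, d² = 31.029436. Work in radians in the unit-radius frame; every candidate has L = ρ·(t + p + q).
LSL: p² = 2 + d² − 2cos(α−β) + 2d(sin α − sin β) = 38.032482; p = √p² = 6.167048; φ = atan2(cos β − cos α, d + sin α − sin β) = 0.326493 rad; t = (φ − α) mod 2π = 3.664392 rad, q = (β − φ) mod 2π = 5.880814 rad → L = 2.69·(3.664392 + 6.167048 + 5.880814) = 2.69·15.712254 = 42.265963 m
RSR: p² = 2 + d² − 2cos(α−β) + 2d(sin β − sin α) = 31.997419; p = √p² = 5.656626; φ = atan2(cos α − cos β, d − sin α + sin β) = -0.357212 rad; t = (α − φ) mod 2π = 3.302498 rad, q = (φ − β) mod 2π = 6.001852 rad → L = 2.69·(3.302498 + 5.656626 + 6.001852) = 2.69·14.960976 = 40.245026 m
LSR: p² = d² − 2 + 2cos(α−β) + 2d(sin α + sin β) = 28.372375; p = √p² = 5.326573; φ = atan2(−cos α − cos β, d + sin α + sin β) − atan2(−2, p) = 0.356318 rad; t = (φ − α) mod 2π = 3.694217 rad, q = (φ − β) mod 2π = 0.432197 rad → L = 2.69·(3.694217 + 5.326573 + 0.432197) = 2.69·9.452986 = 25.428533 m
RSL: p² = d² − 2 + 2cos(α−β) − 2d(sin α + sin β) = 25.715467; p = √p² = 5.071042; φ = atan2(cos α + cos β, d − sin α − sin β) − atan2(2, p) = -0.372671 rad; t = (α − φ) mod 2π = 3.317957 rad, q = (β − φ) mod 2π = 0.296792 rad → L = 2.69·(3.317957 + 5.071042 + 0.296792) = 2.69·8.685791 = 23.364778 m
RLR: c = (6 − d² + 2cos(α−β) + 2d(sin α − sin β))/8 = -2.999677, |c| > 1 → infeasible
LRL: c = (6 − d² + 2cos(α−β) − 2d(sin α − sin β))/8 = -3.754060, |c| > 1 → infeasible
Shortest: RSL with L = 23.364778 m ≈ 23.3648 m

23.3648 m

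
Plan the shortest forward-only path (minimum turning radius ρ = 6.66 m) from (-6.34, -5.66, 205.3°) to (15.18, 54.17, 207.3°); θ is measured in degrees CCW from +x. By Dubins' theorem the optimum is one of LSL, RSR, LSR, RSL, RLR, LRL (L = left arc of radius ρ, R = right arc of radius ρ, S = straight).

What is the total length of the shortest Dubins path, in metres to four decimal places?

90.7644 m

Let ψ = atan2(Δy, Δx) = atan2(59.83, 21.52) = 70.2171° be the start→goal bearing.
Normalize: d = |goal − start| / ρ = 63.582539/6.66 = 9.546928, α = (θ_start − ψ) mod 360° = 135.0829° = 2.357642 rad, β = (θ_goal − ψ) mod 360° = 137.0829° = 2.392549 rad.
Common terms: sin α = 0.706082, cos α = -0.708130, sin β = 0.680939, cos β = -0.732340, cos(α−β) = 0.999391, d² = 91.143831. Work in radians in the unit-radius frame; every candidate has L = ρ·(t + p + q).
LSL: p² = 2 + d² − 2cos(α−β) + 2d(sin α − sin β) = 91.625135; p = √p² = 9.572102; φ = atan2(cos β − cos α, d + sin α − sin β) = -0.002529 rad; t = (φ − α) mod 2π = 3.923014 rad, q = (β − φ) mod 2π = 2.395078 rad → L = 6.66·(3.923014 + 9.572102 + 2.395078) = 6.66·15.890194 = 105.828691 m
RSR: p² = 2 + d² − 2cos(α−β) + 2d(sin β − sin α) = 90.664963; p = √p² = 9.521815; φ = atan2(cos α − cos β, d − sin α + sin β) = 0.002543 rad; t = (α − φ) mod 2π = 2.355099 rad, q = (φ − β) mod 2π = 3.893179 rad → L = 6.66·(2.355099 + 9.521815 + 3.893179) = 6.66·15.770094 = 105.028825 m
LSR: p² = d² − 2 + 2cos(α−β) + 2d(sin α + sin β) = 117.626201; p = √p² = 10.845561; φ = atan2(−cos α − cos β, d + sin α + sin β) − atan2(−2, p) = 0.313347 rad; t = (φ − α) mod 2π = 4.238890 rad, q = (φ − β) mod 2π = 4.203984 rad → L = 6.66·(4.238890 + 10.845561 + 4.203984) = 6.66·19.288435 = 128.460980 m
RSL: p² = d² − 2 + 2cos(α−β) − 2d(sin α + sin β) = 64.659024; p = √p² = 8.041084; φ = atan2(cos α + cos β, d − sin α − sin β) − atan2(2, p) = -0.418506 rad; t = (α − φ) mod 2π = 2.776148 rad, q = (β − φ) mod 2π = 2.811055 rad → L = 6.66·(2.776148 + 8.041084 + 2.811055) = 6.66·13.628286 = 90.764387 m
RLR: c = (6 − d² + 2cos(α−β) + 2d(sin α − sin β))/8 = -10.333120, |c| > 1 → infeasible
LRL: c = (6 − d² + 2cos(α−β) − 2d(sin α − sin β))/8 = -10.453142, |c| > 1 → infeasible
Shortest: RSL with L = 90.764387 m ≈ 90.7644 m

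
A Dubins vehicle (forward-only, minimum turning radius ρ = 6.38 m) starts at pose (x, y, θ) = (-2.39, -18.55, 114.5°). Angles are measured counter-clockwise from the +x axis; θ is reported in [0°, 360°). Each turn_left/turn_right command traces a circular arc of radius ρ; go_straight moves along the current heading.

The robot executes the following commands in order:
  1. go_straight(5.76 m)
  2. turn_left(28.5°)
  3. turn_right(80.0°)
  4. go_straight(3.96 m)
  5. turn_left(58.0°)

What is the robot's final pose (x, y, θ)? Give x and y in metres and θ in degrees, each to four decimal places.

set_pose: (x, y, θ) = (-2.3900, -18.5500, 114.5000°), ρ = 6.38
go_straight(5.76): x += 5.76·cos θ, y += 5.76·sin θ → (-4.7786, -13.3086, 114.5000°)
turn_left(28.5°): centre at ρ to the left, rotate +28.5° → (-6.7446, -10.8591, 143.0000°)
turn_right(80.0°): centre at ρ to the right, rotate −80.0° → (-8.5896, -2.8673, 63.0000°)
go_straight(3.96): x += 3.96·cos θ, y += 3.96·sin θ → (-6.7918, 0.6611, 63.0000°)
turn_left(58.0°): centre at ρ to the left, rotate +58.0° → (-7.0077, 6.8435, 121.0000°)

(-7.0077, 6.8435, 121.0000°)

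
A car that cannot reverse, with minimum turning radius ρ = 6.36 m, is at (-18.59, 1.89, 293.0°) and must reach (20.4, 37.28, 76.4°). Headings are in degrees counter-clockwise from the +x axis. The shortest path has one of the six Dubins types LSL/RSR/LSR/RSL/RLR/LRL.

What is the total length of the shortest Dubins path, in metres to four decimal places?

59.6203 m

Let ψ = atan2(Δy, Δx) = atan2(35.39, 38.99) = 42.2290° be the start→goal bearing.
Normalize: d = |goal − start| / ρ = 52.656170/6.36 = 8.279272, α = (θ_start − ψ) mod 360° = 250.7710° = 4.376779 rad, β = (θ_goal − ψ) mod 360° = 34.1710° = 0.596396 rad.
Common terms: sin α = -0.944210, cos α = -0.329345, sin β = 0.561664, cos β = 0.827365, cos(α−β) = -0.802817, d² = 68.546344. Work in radians in the unit-radius frame; every candidate has L = ρ·(t + p + q).
LSL: p² = 2 + d² − 2cos(α−β) + 2d(sin α − sin β) = 47.216904; p = √p² = 6.871456; φ = atan2(cos β − cos α, d + sin α − sin β) = 0.169141 rad; t = (φ − α) mod 2π = 2.075547 rad, q = (β − φ) mod 2π = 0.427255 rad → L = 6.36·(2.075547 + 6.871456 + 0.427255) = 6.36·9.374258 = 59.620280 m
RSR: p² = 2 + d² − 2cos(α−β) + 2d(sin β − sin α) = 97.087054; p = √p² = 9.853276; φ = atan2(cos α − cos β, d − sin α + sin β) = -0.117665 rad; t = (α − φ) mod 2π = 4.494444 rad, q = (φ − β) mod 2π = 5.569125 rad → L = 6.36·(4.494444 + 9.853276 + 5.569125) = 6.36·19.916845 = 126.671133 m
LSR: p² = d² − 2 + 2cos(α−β) + 2d(sin α + sin β) = 58.606313; p = √p² = 7.655476; φ = atan2(−cos α − cos β, d + sin α + sin β) − atan2(−2, p) = 0.192556 rad; t = (φ − α) mod 2π = 2.098963 rad, q = (φ − β) mod 2π = 5.879346 rad → L = 6.36·(2.098963 + 7.655476 + 5.879346) = 6.36·15.633784 = 99.430868 m
RSL: p² = d² − 2 + 2cos(α−β) − 2d(sin α + sin β) = 71.275105; p = √p² = 8.442458; φ = atan2(cos α + cos β, d − sin α − sin β) − atan2(2, p) = -0.175177 rad; t = (α − φ) mod 2π = 4.551956 rad, q = (β − φ) mod 2π = 0.771573 rad → L = 6.36·(4.551956 + 8.442458 + 0.771573) = 6.36·13.765987 = 87.551677 m
RLR: c = (6 − d² + 2cos(α−β) + 2d(sin α − sin β))/8 = -11.135882, |c| > 1 → infeasible
LRL: c = (6 − d² + 2cos(α−β) − 2d(sin α − sin β))/8 = -4.902113, |c| > 1 → infeasible
Shortest: LSL with L = 59.620280 m ≈ 59.6203 m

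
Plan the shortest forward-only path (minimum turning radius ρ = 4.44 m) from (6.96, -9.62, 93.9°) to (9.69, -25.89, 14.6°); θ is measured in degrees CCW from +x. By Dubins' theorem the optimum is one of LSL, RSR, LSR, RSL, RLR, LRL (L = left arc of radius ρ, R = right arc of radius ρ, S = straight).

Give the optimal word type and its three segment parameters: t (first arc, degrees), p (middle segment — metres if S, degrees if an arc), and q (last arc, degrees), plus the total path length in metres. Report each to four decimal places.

LSL: t = 203.4638°, p = 13.1419 m, q = 77.2362°, L = 34.8941 m

Let ψ = atan2(Δy, Δx) = atan2(-16.27, 2.73) = -80.4749° be the start→goal bearing.
Normalize: d = |goal − start| / ρ = 16.497448/4.44 = 3.715642, α = (θ_start − ψ) mod 360° = 174.3749° = 3.043416 rad, β = (θ_goal − ψ) mod 360° = 95.0749° = 1.659370 rad.
Common terms: sin α = 0.098019, cos α = -0.995185, sin β = 0.996080, cos β = -0.088457, cos(α−β) = 0.185667, d² = 13.805992. Work in radians in the unit-radius frame; every candidate has L = ρ·(t + p + q).
LSL: p² = 2 + d² − 2cos(α−β) + 2d(sin α − sin β) = 8.760916; p = √p² = 2.959884; φ = atan2(cos β − cos α, d + sin α − sin β) = 0.311344 rad; t = (φ − α) mod 2π = 3.551114 rad, q = (β − φ) mod 2π = 1.348025 rad → L = 4.44·(3.551114 + 2.959884 + 1.348025) = 4.44·7.859024 = 34.894065 m
RSR: p² = 2 + d² − 2cos(α−β) + 2d(sin β − sin α) = 22.108401; p = √p² = 4.701957; φ = atan2(cos α − cos β, d − sin α + sin β) = -0.194056 rad; t = (α − φ) mod 2π = 3.237472 rad, q = (φ − β) mod 2π = 4.429760 rad → L = 4.44·(3.237472 + 4.701957 + 4.429760) = 4.44·12.369189 = 54.919197 m
LSR: p² = d² − 2 + 2cos(α−β) + 2d(sin α + sin β) = 20.307887; p = √p² = 4.506427; φ = atan2(−cos α − cos β, d + sin α + sin β) − atan2(−2, p) = 0.639296 rad; t = (φ − α) mod 2π = 3.879066 rad, q = (φ − β) mod 2π = 5.263112 rad → L = 4.44·(3.879066 + 4.506427 + 5.263112) = 4.44·13.648605 = 60.599807 m
RSL: p² = d² − 2 + 2cos(α−β) − 2d(sin α + sin β) = 4.046763; p = √p² = 2.011657; φ = atan2(cos α + cos β, d − sin α − sin β) − atan2(2, p) = -1.174463 rad; t = (α − φ) mod 2π = 4.217879 rad, q = (β − φ) mod 2π = 2.833833 rad → L = 4.44·(4.217879 + 2.011657 + 2.833833) = 4.44·9.063368 = 40.241356 m
RLR: c = (6 − d² + 2cos(α−β) + 2d(sin α − sin β))/8 = -1.763550, |c| > 1 → infeasible
LRL: c = (6 − d² + 2cos(α−β) − 2d(sin α − sin β))/8 = -0.095115; p = 2π − arccos c = 4.617130 rad; φ = atan2(cos β − cos α, d + sin α − sin β) = 0.311344 rad; t = (φ − α + p/2) mod 2π = 5.859679 rad, q = (β − α − t + p) mod 2π = 3.656590 rad → L = 4.44·(5.859679 + 4.617130 + 3.656590) = 4.44·14.133400 = 62.752297 m
Shortest: LSL with L = 34.894065 m ≈ 34.8941 m
Convert LSL to answer units (arcs ×180/π): t = 3.551114·180/π = 203.4638°, p = ρ·p = 4.44·2.959884 = 13.1419 m, q = 1.348025·180/π = 77.2362°, L = 34.8941 m.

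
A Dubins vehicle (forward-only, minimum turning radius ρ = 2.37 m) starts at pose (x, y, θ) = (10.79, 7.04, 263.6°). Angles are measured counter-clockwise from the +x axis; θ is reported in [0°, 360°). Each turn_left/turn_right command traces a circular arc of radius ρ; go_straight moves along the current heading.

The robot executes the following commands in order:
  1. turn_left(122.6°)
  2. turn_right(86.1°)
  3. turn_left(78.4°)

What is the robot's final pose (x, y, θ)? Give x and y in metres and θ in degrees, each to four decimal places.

set_pose: (x, y, θ) = (10.7900, 7.0400, 263.6000°), ρ = 2.37
turn_left(122.6°): centre at ρ to the left, rotate +122.6° → (14.1916, 4.6493, 386.2000° ≡ 26.2000°)
turn_right(86.1°): centre at ρ to the right, rotate −86.1° → (17.2884, 3.7114, -59.9000° ≡ 300.1000°)
turn_left(78.4°): centre at ρ to the left, rotate +78.4° → (20.0908, 2.6524, 378.5000° ≡ 18.5000°)

(20.0908, 2.6524, 18.5000°)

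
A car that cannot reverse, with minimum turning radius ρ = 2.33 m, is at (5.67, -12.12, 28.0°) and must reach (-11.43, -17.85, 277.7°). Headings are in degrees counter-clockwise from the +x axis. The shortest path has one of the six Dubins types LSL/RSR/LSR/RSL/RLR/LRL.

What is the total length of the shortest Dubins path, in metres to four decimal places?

25.7585 m

Let ψ = atan2(Δy, Δx) = atan2(-5.73, -17.10) = -161.4746° be the start→goal bearing.
Normalize: d = |goal − start| / ρ = 18.034492/2.33 = 7.740125, α = (θ_start − ψ) mod 360° = 189.4746° = 3.306956 rad, β = (θ_goal − ψ) mod 360° = 79.1746° = 1.381858 rad.
Common terms: sin α = -0.164611, cos α = -0.986359, sin β = 0.982204, cos β = 0.187816, cos(α−β) = -0.346936, d² = 59.909540. Work in radians in the unit-radius frame; every candidate has L = ρ·(t + p + q).
LSL: p² = 2 + d² − 2cos(α−β) + 2d(sin α − sin β) = 44.850426; p = √p² = 6.697046; φ = atan2(cos β − cos α, d + sin α − sin β) = 0.176238 rad; t = (φ − α) mod 2π = 3.152467 rad, q = (β − φ) mod 2π = 1.205620 rad → L = 2.33·(3.152467 + 6.697046 + 1.205620) = 2.33·11.055133 = 25.758460 m
RSR: p² = 2 + d² − 2cos(α−β) + 2d(sin β − sin α) = 80.356396; p = √p² = 8.964173; φ = atan2(cos α − cos β, d − sin α + sin β) = -0.131363 rad; t = (α − φ) mod 2π = 3.438319 rad, q = (φ − β) mod 2π = 4.769965 rad → L = 2.33·(3.438319 + 8.964173 + 4.769965) = 2.33·17.172456 = 40.011823 m
LSR: p² = d² − 2 + 2cos(α−β) + 2d(sin α + sin β) = 69.872217; p = √p² = 8.358960; φ = atan2(−cos α − cos β, d + sin α + sin β) − atan2(−2, p) = 0.327892 rad; t = (φ − α) mod 2π = 3.304121 rad, q = (φ − β) mod 2π = 5.229220 rad → L = 2.33·(3.304121 + 8.358960 + 5.229220) = 2.33·16.892301 = 39.359062 m
RSL: p² = d² − 2 + 2cos(α−β) − 2d(sin α + sin β) = 44.559119; p = √p² = 6.675262; φ = atan2(cos α + cos β, d − sin α − sin β) − atan2(2, p) = -0.405949 rad; t = (α − φ) mod 2π = 3.712905 rad, q = (β − φ) mod 2π = 1.787807 rad → L = 2.33·(3.712905 + 6.675262 + 1.787807) = 2.33·12.175974 = 28.370019 m
RLR: c = (6 − d² + 2cos(α−β) + 2d(sin α − sin β))/8 = -9.044550, |c| > 1 → infeasible
LRL: c = (6 − d² + 2cos(α−β) − 2d(sin α − sin β))/8 = -4.606303, |c| > 1 → infeasible
Shortest: LSL with L = 25.758460 m ≈ 25.7585 m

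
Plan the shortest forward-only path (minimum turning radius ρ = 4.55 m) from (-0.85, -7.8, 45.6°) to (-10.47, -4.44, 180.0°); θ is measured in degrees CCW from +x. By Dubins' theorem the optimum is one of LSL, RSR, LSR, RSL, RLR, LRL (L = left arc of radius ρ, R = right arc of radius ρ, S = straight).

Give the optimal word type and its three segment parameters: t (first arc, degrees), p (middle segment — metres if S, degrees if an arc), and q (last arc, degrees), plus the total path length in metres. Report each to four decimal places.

Let ψ = atan2(Δy, Δx) = atan2(3.36, -9.62) = 160.7471° be the start→goal bearing.
Normalize: d = |goal − start| / ρ = 10.189897/4.55 = 2.239538, α = (θ_start − ψ) mod 360° = 244.8529° = 4.273489 rad, β = (θ_goal − ψ) mod 360° = 19.2529° = 0.336026 rad.
Common terms: sin α = -0.905220, cos α = -0.424944, sin β = 0.329738, cos β = 0.944072, cos(α−β) = -0.699663, d² = 5.015530. Work in radians in the unit-radius frame; every candidate has L = ρ·(t + p + q).
LSL: p² = 2 + d² − 2cos(α−β) + 2d(sin α − sin β) = 2.883385; p = √p² = 1.698053; φ = atan2(cos β − cos α, d + sin α − sin β) = 0.937746 rad; t = (φ − α) mod 2π = 2.947442 rad, q = (β − φ) mod 2π = 5.681466 rad → L = 4.55·(2.947442 + 1.698053 + 5.681466) = 4.55·10.326961 = 46.987674 m
RSR: p² = 2 + d² − 2cos(α−β) + 2d(sin β − sin α) = 13.946327; p = √p² = 3.734478; φ = atan2(cos α − cos β, d − sin α + sin β) = -0.375339 rad; t = (α − φ) mod 2π = 4.648829 rad, q = (φ − β) mod 2π = 5.571819 rad → L = 4.55·(4.648829 + 3.734478 + 5.571819) = 4.55·13.955126 = 63.495824 m
LSR: p² = d² − 2 + 2cos(α−β) + 2d(sin α + sin β) = -0.961422 < 0 → infeasible
RSL: p² = d² − 2 + 2cos(α−β) − 2d(sin α + sin β) = 4.193827; p = √p² = 2.047884; φ = atan2(cos α + cos β, d − sin α − sin β) − atan2(2, p) = -0.591204 rad; t = (α − φ) mod 2π = 4.864694 rad, q = (β − φ) mod 2π = 0.927231 rad → L = 4.55·(4.864694 + 2.047884 + 0.927231) = 4.55·7.839808 = 35.671127 m
RLR: c = (6 − d² + 2cos(α−β) + 2d(sin α − sin β))/8 = -0.743291; p = 2π − arccos c = 3.874413 rad; φ = atan2(cos α − cos β, d − sin α + sin β) = -0.375339 rad; t = (α − φ + p/2) mod 2π = 0.302850 rad, q = (α − β − t + p) mod 2π = 1.225840 rad → L = 4.55·(0.302850 + 3.874413 + 1.225840) = 4.55·5.403103 = 24.584118 m
LRL: c = (6 − d² + 2cos(α−β) − 2d(sin α − sin β))/8 = 0.639577; p = 2π − arccos c = 5.406337 rad; φ = atan2(cos β − cos α, d + sin α − sin β) = 0.937746 rad; t = (φ − α + p/2) mod 2π = 5.650611 rad, q = (β − α − t + p) mod 2π = 2.101449 rad → L = 4.55·(5.650611 + 5.406337 + 2.101449) = 4.55·13.158396 = 59.870701 m
Shortest: RLR with L = 24.584118 m ≈ 24.5841 m
Convert RLR to answer units (arcs ×180/π): t = 0.302850·180/π = 17.3520°, p = 3.874413·180/π = 221.9875°, q = 1.225840·180/π = 70.2355°, L = 24.5841 m.

RLR: t = 17.3520°, p = 221.9875°, q = 70.2355°, L = 24.5841 m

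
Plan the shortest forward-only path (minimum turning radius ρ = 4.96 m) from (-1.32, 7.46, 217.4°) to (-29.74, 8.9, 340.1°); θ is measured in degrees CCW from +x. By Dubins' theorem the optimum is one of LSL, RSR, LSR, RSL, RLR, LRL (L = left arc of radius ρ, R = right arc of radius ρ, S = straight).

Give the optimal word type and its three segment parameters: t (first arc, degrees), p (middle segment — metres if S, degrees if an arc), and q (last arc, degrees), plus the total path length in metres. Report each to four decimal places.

Let ψ = atan2(Δy, Δx) = atan2(1.44, -28.42) = 177.0994° be the start→goal bearing.
Normalize: d = |goal − start| / ρ = 28.456458/4.96 = 5.737189, α = (θ_start − ψ) mod 360° = 40.3006° = 0.703378 rad, β = (θ_goal − ψ) mod 360° = 163.0006° = 2.844897 rad.
Common terms: sin α = 0.646798, cos α = 0.762661, sin β = 0.292361, cos β = -0.956308, cos(α−β) = -0.540240, d² = 32.915339. Work in radians in the unit-radius frame; every candidate has L = ρ·(t + p + q).
LSL: p² = 2 + d² − 2cos(α−β) + 2d(sin α − sin β) = 40.062758; p = √p² = 6.329515; φ = atan2(cos β − cos α, d + sin α − sin β) = -0.275034 rad; t = (φ − α) mod 2π = 5.304773 rad, q = (β − φ) mod 2π = 3.119932 rad → L = 4.96·(5.304773 + 6.329515 + 3.119932) = 4.96·14.754219 = 73.180927 m
RSR: p² = 2 + d² − 2cos(α−β) + 2d(sin β − sin α) = 31.928881; p = √p² = 5.650565; φ = atan2(cos α − cos β, d − sin α + sin β) = 0.309111 rad; t = (α − φ) mod 2π = 0.394267 rad, q = (φ − β) mod 2π = 3.747399 rad → L = 4.96·(0.394267 + 5.650565 + 3.747399) = 4.96·9.792231 = 48.569466 m
LSR: p² = d² − 2 + 2cos(α−β) + 2d(sin α + sin β) = 40.611128; p = √p² = 6.372686; φ = atan2(−cos α − cos β, d + sin α + sin β) − atan2(−2, p) = 0.333101 rad; t = (φ − α) mod 2π = 5.912908 rad, q = (φ − β) mod 2π = 3.771389 rad → L = 4.96·(5.912908 + 6.372686 + 3.771389) = 4.96·16.056984 = 79.642639 m
RSL: p² = d² − 2 + 2cos(α−β) − 2d(sin α + sin β) = 19.058588; p = √p² = 4.365614; φ = atan2(cos α + cos β, d − sin α − sin β) − atan2(2, p) = -0.469928 rad; t = (α − φ) mod 2π = 1.173307 rad, q = (β − φ) mod 2π = 3.314826 rad → L = 4.96·(1.173307 + 4.365614 + 3.314826) = 4.96·8.853747 = 43.914584 m
RLR: c = (6 − d² + 2cos(α−β) + 2d(sin α − sin β))/8 = -2.991110, |c| > 1 → infeasible
LRL: c = (6 − d² + 2cos(α−β) − 2d(sin α − sin β))/8 = -4.007845, |c| > 1 → infeasible
Shortest: RSL with L = 43.914584 m ≈ 43.9146 m
Convert RSL to answer units (arcs ×180/π): t = 1.173307·180/π = 67.2255°, p = ρ·p = 4.96·4.365614 = 21.6534 m, q = 3.314826·180/π = 189.9255°, L = 43.9146 m.

RSL: t = 67.2255°, p = 21.6534 m, q = 189.9255°, L = 43.9146 m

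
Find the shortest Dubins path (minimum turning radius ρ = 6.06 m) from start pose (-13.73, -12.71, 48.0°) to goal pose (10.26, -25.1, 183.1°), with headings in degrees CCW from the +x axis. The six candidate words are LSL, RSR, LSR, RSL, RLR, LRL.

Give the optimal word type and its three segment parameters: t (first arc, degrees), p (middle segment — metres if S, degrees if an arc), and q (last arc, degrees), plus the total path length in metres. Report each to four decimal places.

RSR: t = 54.7982°, p = 19.2945 m, q = 170.1018°, L = 43.0815 m

Let ψ = atan2(Δy, Δx) = atan2(-12.39, 23.99) = -27.3148° be the start→goal bearing.
Normalize: d = |goal − start| / ρ = 27.000596/6.06 = 4.455544, α = (θ_start − ψ) mod 360° = 75.3148° = 1.314491 rad, β = (θ_goal − ψ) mod 360° = 210.4148° = 3.672431 rad.
Common terms: sin α = 0.967333, cos α = 0.253508, sin β = -0.506256, cos β = -0.862383, cos(α−β) = -0.708340, d² = 19.851872. Work in radians in the unit-radius frame; every candidate has L = ρ·(t + p + q).
LSL: p² = 2 + d² − 2cos(α−β) + 2d(sin α − sin β) = 36.399836; p = √p² = 6.033228; φ = atan2(cos β − cos α, d + sin α − sin β) = -0.186029 rad; t = (φ − α) mod 2π = 4.782666 rad, q = (β − φ) mod 2π = 3.858459 rad → L = 6.06·(4.782666 + 6.033228 + 3.858459) = 6.06·14.674353 = 88.926578 m
RSR: p² = 2 + d² − 2cos(α−β) + 2d(sin β − sin α) = 10.137267; p = √p² = 3.183907; φ = atan2(cos α − cos β, d − sin α + sin β) = 0.358082 rad; t = (α − φ) mod 2π = 0.956409 rad, q = (φ − β) mod 2π = 2.968837 rad → L = 6.06·(0.956409 + 3.183907 + 2.968837) = 6.06·7.109153 = 43.081467 m
LSR: p² = d² − 2 + 2cos(α−β) + 2d(sin α + sin β) = 20.543889; p = √p² = 4.532537; φ = atan2(−cos α − cos β, d + sin α + sin β) − atan2(−2, p) = 0.538770 rad; t = (φ − α) mod 2π = 5.507464 rad, q = (φ − β) mod 2π = 3.149524 rad → L = 6.06·(5.507464 + 4.532537 + 3.149524) = 6.06·13.189525 = 79.928523 m
RSL: p² = d² − 2 + 2cos(α−β) − 2d(sin α + sin β) = 12.326495; p = √p² = 3.510911; φ = atan2(cos α + cos β, d − sin α − sin β) − atan2(2, p) = -0.669072 rad; t = (α − φ) mod 2π = 1.983562 rad, q = (β − φ) mod 2π = 4.341502 rad → L = 6.06·(1.983562 + 3.510911 + 4.341502) = 6.06·9.835975 = 59.606012 m
RLR: c = (6 − d² + 2cos(α−β) + 2d(sin α − sin β))/8 = -0.267158; p = 2π − arccos c = 4.441946 rad; φ = atan2(cos α − cos β, d − sin α + sin β) = 0.358082 rad; t = (α − φ + p/2) mod 2π = 3.177382 rad, q = (α − β − t + p) mod 2π = 5.189810 rad → L = 6.06·(3.177382 + 4.441946 + 5.189810) = 6.06·12.809137 = 77.623373 m
LRL: c = (6 − d² + 2cos(α−β) − 2d(sin α − sin β))/8 = -3.549980, |c| > 1 → infeasible
Shortest: RSR with L = 43.081467 m ≈ 43.0815 m
Convert RSR to answer units (arcs ×180/π): t = 0.956409·180/π = 54.7982°, p = ρ·p = 6.06·3.183907 = 19.2945 m, q = 2.968837·180/π = 170.1018°, L = 43.0815 m.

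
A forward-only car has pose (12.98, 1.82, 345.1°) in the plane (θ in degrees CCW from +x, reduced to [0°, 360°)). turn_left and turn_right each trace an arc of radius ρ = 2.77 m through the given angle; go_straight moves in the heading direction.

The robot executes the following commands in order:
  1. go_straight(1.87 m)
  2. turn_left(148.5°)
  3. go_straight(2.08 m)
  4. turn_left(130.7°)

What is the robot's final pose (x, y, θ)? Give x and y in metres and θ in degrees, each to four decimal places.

(11.3087, 5.7974, 264.3000°)

set_pose: (x, y, θ) = (12.9800, 1.8200, 345.1000°), ρ = 2.77
go_straight(1.87): x += 1.87·cos θ, y += 1.87·sin θ → (14.7871, 1.3392, 345.1000°)
turn_left(148.5°): centre at ρ to the left, rotate +148.5° → (17.5053, 5.9263, 493.6000° ≡ 133.6000°)
go_straight(2.08): x += 2.08·cos θ, y += 2.08·sin θ → (16.0709, 7.4325, 133.6000°)
turn_left(130.7°): centre at ρ to the left, rotate +130.7° → (11.3087, 5.7974, 264.3000°)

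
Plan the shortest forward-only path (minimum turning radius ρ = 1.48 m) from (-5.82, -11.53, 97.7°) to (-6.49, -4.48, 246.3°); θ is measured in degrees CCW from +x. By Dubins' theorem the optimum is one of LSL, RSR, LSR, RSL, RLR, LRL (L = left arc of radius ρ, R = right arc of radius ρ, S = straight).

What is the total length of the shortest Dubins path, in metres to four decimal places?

10.8824 m

Let ψ = atan2(Δy, Δx) = atan2(7.05, -0.67) = 95.4288° be the start→goal bearing.
Normalize: d = |goal − start| / ρ = 7.081765/1.48 = 4.784977, α = (θ_start − ψ) mod 360° = 2.2712° = 0.039639 rad, β = (θ_goal − ψ) mod 360° = 150.8712° = 2.633199 rad.
Common terms: sin α = 0.039629, cos α = 0.999214, sin β = 0.486775, cos β = -0.873527, cos(α−β) = -0.853551, d² = 22.896001. Work in radians in the unit-radius frame; every candidate has L = ρ·(t + p + q).
LSL: p² = 2 + d² − 2cos(α−β) + 2d(sin α − sin β) = 22.323938; p = √p² = 4.724821; φ = atan2(cos β − cos α, d + sin α − sin β) = -0.407551 rad; t = (φ − α) mod 2π = 5.835994 rad, q = (β − φ) mod 2π = 3.040750 rad → L = 1.48·(5.835994 + 4.724821 + 3.040750) = 1.48·13.601566 = 20.130318 m
RSR: p² = 2 + d² − 2cos(α−β) + 2d(sin β − sin α) = 30.882267; p = √p² = 5.557182; φ = atan2(cos α − cos β, d − sin α + sin β) = 0.343723 rad; t = (α − φ) mod 2π = 5.979101 rad, q = (φ − β) mod 2π = 3.993710 rad → L = 1.48·(5.979101 + 5.557182 + 3.993710) = 1.48·15.529993 = 22.984390 m
LSR: p² = d² − 2 + 2cos(α−β) + 2d(sin α + sin β) = 24.226561; p = √p² = 4.922048; φ = atan2(−cos α − cos β, d + sin α + sin β) − atan2(−2, p) = 0.362296 rad; t = (φ − α) mod 2π = 0.322657 rad, q = (φ − β) mod 2π = 4.012283 rad → L = 1.48·(0.322657 + 4.922048 + 4.012283) = 1.48·9.256988 = 13.700342 m
RSL: p² = d² − 2 + 2cos(α−β) − 2d(sin α + sin β) = 14.151237; p = √p² = 3.761813; φ = atan2(cos α + cos β, d − sin α − sin β) − atan2(2, p) = -0.459147 rad; t = (α − φ) mod 2π = 0.498787 rad, q = (β − φ) mod 2π = 3.092346 rad → L = 1.48·(0.498787 + 3.761813 + 3.092346) = 1.48·7.352946 = 10.882360 m
RLR: c = (6 − d² + 2cos(α−β) + 2d(sin α − sin β))/8 = -2.860283, |c| > 1 → infeasible
LRL: c = (6 − d² + 2cos(α−β) − 2d(sin α − sin β))/8 = -1.790492, |c| > 1 → infeasible
Shortest: RSL with L = 10.882360 m ≈ 10.8824 m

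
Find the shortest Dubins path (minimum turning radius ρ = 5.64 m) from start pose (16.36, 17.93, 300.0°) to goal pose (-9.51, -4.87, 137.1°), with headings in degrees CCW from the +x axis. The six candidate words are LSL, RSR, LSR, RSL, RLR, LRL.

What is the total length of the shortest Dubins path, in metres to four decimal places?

Let ψ = atan2(Δy, Δx) = atan2(-22.80, -25.87) = -138.6093° be the start→goal bearing.
Normalize: d = |goal − start| / ρ = 34.483284/5.64 = 6.114058, α = (θ_start − ψ) mod 360° = 78.6093° = 1.371991 rad, β = (θ_goal − ψ) mod 360° = 275.7093° = 4.812035 rad.
Common terms: sin α = 0.980303, cos α = 0.197498, sin β = -0.995039, cos β = 0.099482, cos(α−β) = -0.955793, d² = 37.381699. Work in radians in the unit-radius frame; every candidate has L = ρ·(t + p + q).
LSL: p² = 2 + d² − 2cos(α−β) + 2d(sin α − sin β) = 65.448003; p = √p² = 8.089994; φ = atan2(cos β − cos α, d + sin α − sin β) = -0.012116 rad; t = (φ − α) mod 2π = 4.899078 rad, q = (β − φ) mod 2π = 4.824151 rad → L = 5.64·(4.899078 + 8.089994 + 4.824151) = 5.64·17.813223 = 100.466579 m
RSR: p² = 2 + d² − 2cos(α−β) + 2d(sin β − sin α) = 17.138567; p = √p² = 4.139875; φ = atan2(cos α − cos β, d − sin α + sin β) = 0.023678 rad; t = (α − φ) mod 2π = 1.348313 rad, q = (φ − β) mod 2π = 1.494828 rad → L = 5.64·(1.348313 + 4.139875 + 1.494828) = 5.64·6.983017 = 39.384214 m
LSR: p² = d² − 2 + 2cos(α−β) + 2d(sin α + sin β) = 33.289918; p = √p² = 5.769742; φ = atan2(−cos α − cos β, d + sin α + sin β) − atan2(−2, p) = 0.285023 rad; t = (φ − α) mod 2π = 5.196217 rad, q = (φ − β) mod 2π = 1.756173 rad → L = 5.64·(5.196217 + 5.769742 + 1.756173) = 5.64·12.722131 = 71.752818 m
RSL: p² = d² − 2 + 2cos(α−β) − 2d(sin α + sin β) = 33.650308; p = √p² = 5.800889; φ = atan2(cos α + cos β, d − sin α − sin β) − atan2(2, p) = -0.283594 rad; t = (α − φ) mod 2π = 1.655585 rad, q = (β − φ) mod 2π = 5.095629 rad → L = 5.64·(1.655585 + 5.800889 + 5.095629) = 5.64·12.552103 = 70.793859 m
RLR: c = (6 − d² + 2cos(α−β) + 2d(sin α − sin β))/8 = -1.142321, |c| > 1 → infeasible
LRL: c = (6 − d² + 2cos(α−β) − 2d(sin α − sin β))/8 = -7.181000, |c| > 1 → infeasible
Shortest: RSR with L = 39.384214 m ≈ 39.3842 m

39.3842 m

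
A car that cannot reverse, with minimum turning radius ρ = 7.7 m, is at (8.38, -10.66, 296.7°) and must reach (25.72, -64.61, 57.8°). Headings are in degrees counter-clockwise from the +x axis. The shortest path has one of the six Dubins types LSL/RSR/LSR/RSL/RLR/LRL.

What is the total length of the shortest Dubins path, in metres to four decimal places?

69.8951 m

Let ψ = atan2(Δy, Δx) = atan2(-53.95, 17.34) = -72.1821° be the start→goal bearing.
Normalize: d = |goal − start| / ρ = 56.668140/7.7 = 7.359499, α = (θ_start − ψ) mod 360° = 8.8821° = 0.155023 rad, β = (θ_goal − ψ) mod 360° = 129.9821° = 2.268616 rad.
Common terms: sin α = 0.154402, cos α = 0.988008, sin β = 0.766245, cos β = -0.642549, cos(α−β) = -0.516533, d² = 54.162221. Work in radians in the unit-radius frame; every candidate has L = ρ·(t + p + q).
LSL: p² = 2 + d² − 2cos(α−β) + 2d(sin α − sin β) = 48.189583; p = √p² = 6.941872; φ = atan2(cos β − cos α, d + sin α − sin β) = -0.237103 rad; t = (φ − α) mod 2π = 5.891060 rad, q = (β − φ) mod 2π = 2.505719 rad → L = 7.7·(5.891060 + 6.941872 + 2.505719) = 7.7·15.338651 = 118.107611 m
RSR: p² = 2 + d² − 2cos(α−β) + 2d(sin β − sin α) = 66.200993; p = √p² = 8.136399; φ = atan2(cos α − cos β, d − sin α + sin β) = 0.201769 rad; t = (α − φ) mod 2π = 6.236439 rad, q = (φ − β) mod 2π = 4.216338 rad → L = 7.7·(6.236439 + 8.136399 + 4.216338) = 7.7·18.589176 = 143.136656 m
LSR: p² = d² − 2 + 2cos(α−β) + 2d(sin α + sin β) = 64.680158; p = √p² = 8.042398; φ = atan2(−cos α − cos β, d + sin α + sin β) − atan2(−2, p) = 0.202041 rad; t = (φ − α) mod 2π = 0.047018 rad, q = (φ − β) mod 2π = 4.216610 rad → L = 7.7·(0.047018 + 8.042398 + 4.216610) = 7.7·12.306025 = 94.756394 m
RSL: p² = d² − 2 + 2cos(α−β) − 2d(sin α + sin β) = 37.578151; p = √p² = 6.130102; φ = atan2(cos α + cos β, d − sin α − sin β) − atan2(2, p) = -0.261769 rad; t = (α − φ) mod 2π = 0.416792 rad, q = (β − φ) mod 2π = 2.530386 rad → L = 7.7·(0.416792 + 6.130102 + 2.530386) = 7.7·9.077279 = 69.895051 m
RLR: c = (6 − d² + 2cos(α−β) + 2d(sin α − sin β))/8 = -7.275124, |c| > 1 → infeasible
LRL: c = (6 − d² + 2cos(α−β) − 2d(sin α − sin β))/8 = -5.023698, |c| > 1 → infeasible
Shortest: RSL with L = 69.895051 m ≈ 69.8951 m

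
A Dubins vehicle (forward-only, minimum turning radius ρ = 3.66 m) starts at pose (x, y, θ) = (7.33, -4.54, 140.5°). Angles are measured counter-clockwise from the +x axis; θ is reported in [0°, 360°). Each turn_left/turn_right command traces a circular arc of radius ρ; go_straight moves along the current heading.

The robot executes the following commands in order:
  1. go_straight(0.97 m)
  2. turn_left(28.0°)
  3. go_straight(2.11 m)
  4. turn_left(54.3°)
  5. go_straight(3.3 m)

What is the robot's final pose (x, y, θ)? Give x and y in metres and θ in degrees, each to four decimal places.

set_pose: (x, y, θ) = (7.3300, -4.5400, 140.5000°), ρ = 3.66
go_straight(0.97): x += 0.97·cos θ, y += 0.97·sin θ → (6.5815, -3.9230, 140.5000°)
turn_left(28.0°): centre at ρ to the left, rotate +28.0° → (4.9832, -3.1606, 168.5000°)
go_straight(2.11): x += 2.11·cos θ, y += 2.11·sin θ → (2.9155, -2.7400, 168.5000°)
turn_left(54.3°): centre at ρ to the left, rotate +54.3° → (-0.3009, -3.6410, 222.8000°)
go_straight(3.3): x += 3.3·cos θ, y += 3.3·sin θ → (-2.7222, -5.8832, 222.8000°)

(-2.7222, -5.8832, 222.8000°)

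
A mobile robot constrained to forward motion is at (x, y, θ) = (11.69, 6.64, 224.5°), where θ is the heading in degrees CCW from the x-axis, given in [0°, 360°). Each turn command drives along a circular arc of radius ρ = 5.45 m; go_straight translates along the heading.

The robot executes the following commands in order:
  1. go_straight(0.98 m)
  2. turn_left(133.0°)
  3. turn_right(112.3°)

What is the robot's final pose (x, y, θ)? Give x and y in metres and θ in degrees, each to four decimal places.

(19.2829, -11.1097, 245.2000°)

set_pose: (x, y, θ) = (11.6900, 6.6400, 224.5000°), ρ = 5.45
go_straight(0.98): x += 0.98·cos θ, y += 0.98·sin θ → (10.9910, 5.9531, 224.5000°)
turn_left(133.0°): centre at ρ to the left, rotate +133.0° → (14.5732, -3.3789, 357.5000°)
turn_right(112.3°): centre at ρ to the right, rotate −112.3° → (19.2829, -11.1097, 245.2000°)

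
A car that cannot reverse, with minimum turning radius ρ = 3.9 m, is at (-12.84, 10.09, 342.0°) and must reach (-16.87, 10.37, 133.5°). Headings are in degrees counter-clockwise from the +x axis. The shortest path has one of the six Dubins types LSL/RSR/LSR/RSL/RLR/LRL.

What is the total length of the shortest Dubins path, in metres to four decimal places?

23.8051 m

Let ψ = atan2(Δy, Δx) = atan2(0.28, -4.03) = 176.0255° be the start→goal bearing.
Normalize: d = |goal − start| / ρ = 4.039715/3.9 = 1.035824, α = (θ_start − ψ) mod 360° = 165.9745° = 2.896801 rad, β = (θ_goal − ψ) mod 360° = 317.4745° = 5.540975 rad.
Common terms: sin α = 0.242354, cos α = -0.970188, sin β = -0.675919, cos β = 0.736976, cos(α−β) = -0.878817, d² = 1.072932. Work in radians in the unit-radius frame; every candidate has L = ρ·(t + p + q).
LSL: p² = 2 + d² − 2cos(α−β) + 2d(sin α − sin β) = 6.732906; p = √p² = 2.594784; φ = atan2(cos β − cos α, d + sin α − sin β) = 0.718055 rad; t = (φ − α) mod 2π = 4.104440 rad, q = (β − φ) mod 2π = 4.822919 rad → L = 3.9·(4.104440 + 2.594784 + 4.822919) = 3.9·11.522144 = 44.936360 m
RSR: p² = 2 + d² − 2cos(α−β) + 2d(sin β − sin α) = 2.928227; p = √p² = 1.711206; φ = atan2(cos α − cos β, d − sin α + sin β) = -1.502047 rad; t = (α − φ) mod 2π = 4.398848 rad, q = (φ − β) mod 2π = 5.523349 rad → L = 3.9·(4.398848 + 1.711206 + 5.523349) = 3.9·11.633403 = 45.370272 m
LSR: p² = d² − 2 + 2cos(α−β) + 2d(sin α + sin β) = -3.582895 < 0 → infeasible
RSL: p² = d² − 2 + 2cos(α−β) − 2d(sin α + sin β) = -1.786509 < 0 → infeasible
RLR: c = (6 − d² + 2cos(α−β) + 2d(sin α − sin β))/8 = 0.633972; p = 2π − arccos c = 5.399067 rad; φ = atan2(cos α − cos β, d − sin α + sin β) = -1.502047 rad; t = (α − φ + p/2) mod 2π = 0.815196 rad, q = (α − β − t + p) mod 2π = 1.939697 rad → L = 3.9·(0.815196 + 5.399067 + 1.939697) = 3.9·8.153960 = 31.800445 m
LRL: c = (6 − d² + 2cos(α−β) − 2d(sin α − sin β))/8 = 0.158387; p = 2π − arccos c = 4.871446 rad; φ = atan2(cos β − cos α, d + sin α − sin β) = 0.718055 rad; t = (φ − α + p/2) mod 2π = 0.256977 rad, q = (β − α − t + p) mod 2π = 0.975457 rad → L = 3.9·(0.256977 + 4.871446 + 0.975457) = 3.9·6.103880 = 23.805130 m
Shortest: LRL with L = 23.805130 m ≈ 23.8051 m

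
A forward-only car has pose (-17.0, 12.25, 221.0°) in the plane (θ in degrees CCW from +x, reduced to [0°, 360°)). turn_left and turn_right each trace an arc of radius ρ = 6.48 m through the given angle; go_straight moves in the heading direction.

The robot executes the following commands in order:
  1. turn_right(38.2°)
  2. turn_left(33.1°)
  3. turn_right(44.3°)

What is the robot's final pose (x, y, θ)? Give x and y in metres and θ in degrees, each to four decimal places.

(-29.1642, 8.2836, 171.6000°)

set_pose: (x, y, θ) = (-17.0000, 12.2500, 221.0000°), ρ = 6.48
turn_right(38.2°): centre at ρ to the right, rotate −38.2° → (-20.9347, 10.6683, 182.8000°)
turn_left(33.1°): centre at ρ to the left, rotate +33.1° → (-24.4179, 9.4451, 215.9000°)
turn_right(44.3°): centre at ρ to the right, rotate −44.3° → (-29.1642, 8.2836, 171.6000°)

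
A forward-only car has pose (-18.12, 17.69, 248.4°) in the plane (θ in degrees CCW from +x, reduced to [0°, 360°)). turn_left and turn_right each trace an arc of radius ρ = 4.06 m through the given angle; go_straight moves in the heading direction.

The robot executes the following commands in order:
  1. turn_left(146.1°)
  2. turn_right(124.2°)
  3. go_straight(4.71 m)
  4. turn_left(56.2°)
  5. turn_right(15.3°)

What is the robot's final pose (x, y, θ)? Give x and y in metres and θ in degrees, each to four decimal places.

set_pose: (x, y, θ) = (-18.1200, 17.6900, 248.4000°), ρ = 4.06
turn_left(146.1°): centre at ρ to the left, rotate +146.1° → (-12.0455, 12.8495, 394.5000° ≡ 34.5000°)
turn_right(124.2°): centre at ρ to the right, rotate −124.2° → (-5.6859, 9.5248, -89.7000° ≡ 270.3000°)
go_straight(4.71): x += 4.71·cos θ, y += 4.71·sin θ → (-5.6613, 4.8148, 270.3000°)
turn_left(56.2°): centre at ρ to the left, rotate +56.2° → (-3.8422, 1.4505, 326.5000°)
turn_right(15.3°): centre at ρ to the right, rotate −15.3° → (-3.0283, 0.7392, 311.2000°)

(-3.0283, 0.7392, 311.2000°)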